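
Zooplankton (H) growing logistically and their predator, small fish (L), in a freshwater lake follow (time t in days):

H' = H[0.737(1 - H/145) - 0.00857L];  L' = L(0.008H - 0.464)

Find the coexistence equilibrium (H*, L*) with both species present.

From dL/dt = 0 with L > 0: 0.008H* = 0.464, so H* = 58.
Substitute into dH/dt = 0: 0.737(1 - 58/145) = 0.00857L*.
The bracket is 0.6, giving L* = 0.442/0.00857 = 51.6.

H* ≈ 58, L* ≈ 51.6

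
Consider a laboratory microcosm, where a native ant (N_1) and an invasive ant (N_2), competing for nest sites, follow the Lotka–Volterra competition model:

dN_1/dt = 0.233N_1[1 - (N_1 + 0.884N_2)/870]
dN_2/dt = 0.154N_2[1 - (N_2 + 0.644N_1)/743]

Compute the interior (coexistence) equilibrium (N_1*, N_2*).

N_1* ≈ 495, N_2* ≈ 424

Setting both brackets to zero gives the nullclines N_1 + 0.884N_2 = 870 and 0.644N_1 + N_2 = 743.
Substituting N_2 = 743 - 0.644N_1 into the first: N_1(1 - 0.884·0.644) = 870 - 0.884·743.
So N_1* = 213/0.431 = 495, and then N_2* = 743 - 0.644·495 = 424.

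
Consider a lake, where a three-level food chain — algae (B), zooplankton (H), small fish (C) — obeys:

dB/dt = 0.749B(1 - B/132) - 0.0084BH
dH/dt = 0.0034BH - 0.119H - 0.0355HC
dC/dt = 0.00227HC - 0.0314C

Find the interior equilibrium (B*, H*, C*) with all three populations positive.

From dC/dt = 0: 0.00227H* = 0.0314, so H* = 13.8.
From dB/dt = 0: 0.749(1 - B*/132) = 0.0084·13.8, giving B* = 132·(1 - 0.155) = 112.
From dH/dt = 0: 0.0034·112 - 0.119 = 0.0355C*, so C* = 0.26/0.0355 = 7.33.

B* ≈ 112, H* ≈ 13.8, C* ≈ 7.33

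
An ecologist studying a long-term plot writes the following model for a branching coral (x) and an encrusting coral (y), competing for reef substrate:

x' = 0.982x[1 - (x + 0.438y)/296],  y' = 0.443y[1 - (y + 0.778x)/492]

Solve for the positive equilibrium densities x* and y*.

Setting both brackets to zero gives the nullclines x + 0.438y = 296 and 0.778x + y = 492.
Substituting y = 492 - 0.778x into the first: x(1 - 0.438·0.778) = 296 - 0.438·492.
So x* = 80.5/0.659 = 122, and then y* = 492 - 0.778·122 = 397.

x* ≈ 122, y* ≈ 397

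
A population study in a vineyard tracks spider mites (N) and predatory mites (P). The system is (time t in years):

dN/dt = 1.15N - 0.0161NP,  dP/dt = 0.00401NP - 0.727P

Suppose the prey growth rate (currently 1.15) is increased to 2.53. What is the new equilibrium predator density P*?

At the interior fixed point, setting dN/dt = 0 with N > 0 fixes P* = (prey growth rate)/(NP coefficient) — independent of the other coefficients.
With the change, P* = 2.53/0.0161 = 157; it rises from 71.4.

P* ≈ 157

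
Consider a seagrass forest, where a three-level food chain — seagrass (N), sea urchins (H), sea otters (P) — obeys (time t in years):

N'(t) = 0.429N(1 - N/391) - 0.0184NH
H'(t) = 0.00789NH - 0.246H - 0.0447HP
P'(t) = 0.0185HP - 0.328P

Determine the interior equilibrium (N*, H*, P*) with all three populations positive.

From dP/dt = 0: 0.0185H* = 0.328, so H* = 17.7.
From dN/dt = 0: 0.429(1 - N*/391) = 0.0184·17.7, giving N* = 391·(1 - 0.76) = 93.7.
From dH/dt = 0: 0.00789·93.7 - 0.246 = 0.0447P*, so P* = 0.493/0.0447 = 11.

N* ≈ 93.7, H* ≈ 17.7, P* ≈ 11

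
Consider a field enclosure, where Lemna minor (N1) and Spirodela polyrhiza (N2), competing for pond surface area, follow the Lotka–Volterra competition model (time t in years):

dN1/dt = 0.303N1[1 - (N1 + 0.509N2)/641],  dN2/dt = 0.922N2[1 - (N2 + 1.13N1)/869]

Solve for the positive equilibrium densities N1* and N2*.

Setting both brackets to zero gives the nullclines N1 + 0.509N2 = 641 and 1.13N1 + N2 = 869.
Substituting N2 = 869 - 1.13N1 into the first: N1(1 - 0.509·1.13) = 641 - 0.509·869.
So N1* = 199/0.425 = 468, and then N2* = 869 - 1.13·468 = 341.

N1* ≈ 468, N2* ≈ 341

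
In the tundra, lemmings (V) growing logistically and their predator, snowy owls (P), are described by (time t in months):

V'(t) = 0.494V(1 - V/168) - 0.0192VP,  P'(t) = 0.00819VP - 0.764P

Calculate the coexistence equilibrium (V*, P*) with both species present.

From dP/dt = 0 with P > 0: 0.00819V* = 0.764, so V* = 93.3.
Substitute into dV/dt = 0: 0.494(1 - 93.3/168) = 0.0192P*.
The bracket is 0.445, giving P* = 0.22/0.0192 = 11.4.

V* ≈ 93.3, P* ≈ 11.4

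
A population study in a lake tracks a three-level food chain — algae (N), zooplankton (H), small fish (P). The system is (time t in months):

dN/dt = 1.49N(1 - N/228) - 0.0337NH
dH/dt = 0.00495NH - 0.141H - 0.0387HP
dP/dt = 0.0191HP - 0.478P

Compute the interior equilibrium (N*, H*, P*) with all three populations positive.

N* ≈ 98.9, H* ≈ 25, P* ≈ 9.01

From dP/dt = 0: 0.0191H* = 0.478, so H* = 25.
From dN/dt = 0: 1.49(1 - N*/228) = 0.0337·25, giving N* = 228·(1 - 0.566) = 98.9.
From dH/dt = 0: 0.00495·98.9 - 0.141 = 0.0387P*, so P* = 0.349/0.0387 = 9.01.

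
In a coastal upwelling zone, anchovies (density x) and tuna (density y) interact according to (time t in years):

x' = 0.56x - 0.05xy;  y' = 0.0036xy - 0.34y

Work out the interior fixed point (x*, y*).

x* ≈ 94.4, y* ≈ 11.2

Set dy/dt = 0 with y > 0: 0.0036x - 0.34 = 0, so x* = 0.34/0.0036 = 94.4.
Set dx/dt = 0 with x > 0: 0.56 - 0.05y = 0, so y* = 0.56/0.05 = 11.2.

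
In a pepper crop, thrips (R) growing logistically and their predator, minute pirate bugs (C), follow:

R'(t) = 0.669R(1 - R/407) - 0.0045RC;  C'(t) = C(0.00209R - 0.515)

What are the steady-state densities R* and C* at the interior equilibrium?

R* ≈ 246, C* ≈ 58.7

From dC/dt = 0 with C > 0: 0.00209R* = 0.515, so R* = 246.
Substitute into dR/dt = 0: 0.669(1 - 246/407) = 0.0045C*.
The bracket is 0.395, giving C* = 0.264/0.0045 = 58.7.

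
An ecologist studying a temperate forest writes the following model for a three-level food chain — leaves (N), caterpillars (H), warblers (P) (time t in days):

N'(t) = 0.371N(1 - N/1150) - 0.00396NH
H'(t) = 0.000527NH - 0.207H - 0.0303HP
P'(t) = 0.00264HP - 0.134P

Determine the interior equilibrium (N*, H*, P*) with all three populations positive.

N* ≈ 527, H* ≈ 50.8, P* ≈ 2.33

From dP/dt = 0: 0.00264H* = 0.134, so H* = 50.8.
From dN/dt = 0: 0.371(1 - N*/1150) = 0.00396·50.8, giving N* = 1150·(1 - 0.542) = 527.
From dH/dt = 0: 0.000527·527 - 0.207 = 0.0303P*, so P* = 0.0707/0.0303 = 2.33.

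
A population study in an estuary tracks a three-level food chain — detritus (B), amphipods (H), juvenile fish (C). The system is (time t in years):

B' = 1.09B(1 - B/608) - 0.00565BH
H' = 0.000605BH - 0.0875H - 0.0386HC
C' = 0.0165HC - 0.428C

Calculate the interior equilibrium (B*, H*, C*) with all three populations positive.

B* ≈ 526, H* ≈ 25.9, C* ≈ 5.98

From dC/dt = 0: 0.0165H* = 0.428, so H* = 25.9.
From dB/dt = 0: 1.09(1 - B*/608) = 0.00565·25.9, giving B* = 608·(1 - 0.134) = 526.
From dH/dt = 0: 0.000605·526 - 0.0875 = 0.0386C*, so C* = 0.231/0.0386 = 5.98.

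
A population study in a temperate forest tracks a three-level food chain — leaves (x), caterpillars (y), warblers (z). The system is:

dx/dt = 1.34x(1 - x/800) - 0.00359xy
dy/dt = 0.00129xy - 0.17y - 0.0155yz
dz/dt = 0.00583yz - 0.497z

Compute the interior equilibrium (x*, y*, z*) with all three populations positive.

From dz/dt = 0: 0.00583y* = 0.497, so y* = 85.2.
From dx/dt = 0: 1.34(1 - x*/800) = 0.00359·85.2, giving x* = 800·(1 - 0.228) = 617.
From dy/dt = 0: 0.00129·617 - 0.17 = 0.0155z*, so z* = 0.626/0.0155 = 40.4.

x* ≈ 617, y* ≈ 85.2, z* ≈ 40.4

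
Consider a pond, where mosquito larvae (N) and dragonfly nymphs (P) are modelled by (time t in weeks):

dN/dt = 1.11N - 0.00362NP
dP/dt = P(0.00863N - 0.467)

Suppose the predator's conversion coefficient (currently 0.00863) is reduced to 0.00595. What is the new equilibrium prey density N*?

N* ≈ 78.5

At the interior fixed point, setting dP/dt = 0 with P > 0 fixes N* = (predator death rate)/(NP coefficient) — independent of the other coefficients.
With the change, N* = 0.467/0.00595 = 78.5; it rises from 54.1.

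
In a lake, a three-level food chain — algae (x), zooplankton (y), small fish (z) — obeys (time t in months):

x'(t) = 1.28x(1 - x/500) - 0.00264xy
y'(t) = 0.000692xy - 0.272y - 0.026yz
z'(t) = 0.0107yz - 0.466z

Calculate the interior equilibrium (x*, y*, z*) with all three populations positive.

x* ≈ 455, y* ≈ 43.6, z* ≈ 1.65

From dz/dt = 0: 0.0107y* = 0.466, so y* = 43.6.
From dx/dt = 0: 1.28(1 - x*/500) = 0.00264·43.6, giving x* = 500·(1 - 0.0898) = 455.
From dy/dt = 0: 0.000692·455 - 0.272 = 0.026z*, so z* = 0.0429/0.026 = 1.65.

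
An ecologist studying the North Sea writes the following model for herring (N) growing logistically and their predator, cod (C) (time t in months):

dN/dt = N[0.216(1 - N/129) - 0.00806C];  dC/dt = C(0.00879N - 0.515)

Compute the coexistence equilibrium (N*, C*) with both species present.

N* ≈ 58.6, C* ≈ 14.6

From dC/dt = 0 with C > 0: 0.00879N* = 0.515, so N* = 58.6.
Substitute into dN/dt = 0: 0.216(1 - 58.6/129) = 0.00806C*.
The bracket is 0.546, giving C* = 0.118/0.00806 = 14.6.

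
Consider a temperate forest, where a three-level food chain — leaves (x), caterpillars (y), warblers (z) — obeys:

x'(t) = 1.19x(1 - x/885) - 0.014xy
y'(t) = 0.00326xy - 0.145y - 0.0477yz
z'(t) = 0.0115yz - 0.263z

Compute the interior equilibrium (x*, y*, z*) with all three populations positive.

x* ≈ 647, y* ≈ 22.9, z* ≈ 41.2

From dz/dt = 0: 0.0115y* = 0.263, so y* = 22.9.
From dx/dt = 0: 1.19(1 - x*/885) = 0.014·22.9, giving x* = 885·(1 - 0.269) = 647.
From dy/dt = 0: 0.00326·647 - 0.145 = 0.0477z*, so z* = 1.96/0.0477 = 41.2.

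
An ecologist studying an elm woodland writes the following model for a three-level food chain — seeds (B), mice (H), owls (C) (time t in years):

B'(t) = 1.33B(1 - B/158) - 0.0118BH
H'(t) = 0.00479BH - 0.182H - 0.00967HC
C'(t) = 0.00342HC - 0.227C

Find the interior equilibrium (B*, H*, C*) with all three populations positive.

From dC/dt = 0: 0.00342H* = 0.227, so H* = 66.4.
From dB/dt = 0: 1.33(1 - B*/158) = 0.0118·66.4, giving B* = 158·(1 - 0.589) = 65.
From dH/dt = 0: 0.00479·65 - 0.182 = 0.00967C*, so C* = 0.129/0.00967 = 13.4.

B* ≈ 65, H* ≈ 66.4, C* ≈ 13.4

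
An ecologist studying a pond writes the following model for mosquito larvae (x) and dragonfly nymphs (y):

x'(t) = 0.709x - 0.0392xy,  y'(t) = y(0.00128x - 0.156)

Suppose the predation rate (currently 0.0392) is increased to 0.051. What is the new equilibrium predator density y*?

At the interior fixed point, setting dx/dt = 0 with x > 0 fixes y* = (prey growth rate)/(xy coefficient) — independent of the other coefficients.
With the change, y* = 0.709/0.051 = 13.9; it falls from 18.1.

y* ≈ 13.9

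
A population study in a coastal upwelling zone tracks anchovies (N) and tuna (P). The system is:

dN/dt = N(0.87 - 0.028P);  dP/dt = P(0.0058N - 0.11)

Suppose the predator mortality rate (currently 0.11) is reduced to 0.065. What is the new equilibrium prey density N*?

At the interior fixed point, setting dP/dt = 0 with P > 0 fixes N* = (predator death rate)/(NP coefficient) — independent of the other coefficients.
With the change, N* = 0.065/0.0058 = 11.2; it falls from 19.

N* ≈ 11.2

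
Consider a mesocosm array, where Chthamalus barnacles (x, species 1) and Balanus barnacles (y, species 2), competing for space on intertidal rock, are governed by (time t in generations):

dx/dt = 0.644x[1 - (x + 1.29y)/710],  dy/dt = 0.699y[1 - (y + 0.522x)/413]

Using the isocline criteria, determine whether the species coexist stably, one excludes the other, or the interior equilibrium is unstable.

stable coexistence

Compare the nullcline intercepts: K1/α12 = 710/1.29 = 550 > K2 = 413; K2/α21 = 413/0.522 = 791 > K1 = 710.
Since both inequalities hold, each species can invade when rare, so the interior equilibrium is stable.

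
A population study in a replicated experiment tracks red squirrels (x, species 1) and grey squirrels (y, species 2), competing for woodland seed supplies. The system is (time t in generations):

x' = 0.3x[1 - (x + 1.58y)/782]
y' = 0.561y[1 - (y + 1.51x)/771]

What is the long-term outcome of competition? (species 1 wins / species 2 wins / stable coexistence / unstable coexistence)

unstable coexistence (outcome depends on initial conditions)

Compare the nullcline intercepts: K1/α12 = 782/1.58 = 495 < K2 = 771; K2/α21 = 771/1.51 = 511 < K1 = 782.
Since both are reversed, neither can invade when rare; the interior point is a saddle.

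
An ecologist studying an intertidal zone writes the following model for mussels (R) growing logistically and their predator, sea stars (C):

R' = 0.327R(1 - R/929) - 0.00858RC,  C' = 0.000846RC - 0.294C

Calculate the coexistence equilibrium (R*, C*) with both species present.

R* ≈ 348, C* ≈ 23.9

From dC/dt = 0 with C > 0: 0.000846R* = 0.294, so R* = 348.
Substitute into dR/dt = 0: 0.327(1 - 348/929) = 0.00858C*.
The bracket is 0.626, giving C* = 0.205/0.00858 = 23.9.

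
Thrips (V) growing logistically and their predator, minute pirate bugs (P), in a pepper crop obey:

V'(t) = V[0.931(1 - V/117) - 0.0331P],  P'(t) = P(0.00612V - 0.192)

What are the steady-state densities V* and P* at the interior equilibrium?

From dP/dt = 0 with P > 0: 0.00612V* = 0.192, so V* = 31.4.
Substitute into dV/dt = 0: 0.931(1 - 31.4/117) = 0.0331P*.
The bracket is 0.732, giving P* = 0.681/0.0331 = 20.6.

V* ≈ 31.4, P* ≈ 20.6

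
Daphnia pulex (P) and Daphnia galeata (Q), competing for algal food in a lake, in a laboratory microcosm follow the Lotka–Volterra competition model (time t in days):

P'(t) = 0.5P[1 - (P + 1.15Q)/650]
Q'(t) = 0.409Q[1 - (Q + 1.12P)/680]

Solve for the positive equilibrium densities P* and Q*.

P* ≈ 458, Q* ≈ 167

Setting both brackets to zero gives the nullclines P + 1.15Q = 650 and 1.12P + Q = 680.
Substituting Q = 680 - 1.12P into the first: P(1 - 1.15·1.12) = 650 - 1.15·680.
So P* = -132/-0.288 = 458, and then Q* = 680 - 1.12·458 = 167.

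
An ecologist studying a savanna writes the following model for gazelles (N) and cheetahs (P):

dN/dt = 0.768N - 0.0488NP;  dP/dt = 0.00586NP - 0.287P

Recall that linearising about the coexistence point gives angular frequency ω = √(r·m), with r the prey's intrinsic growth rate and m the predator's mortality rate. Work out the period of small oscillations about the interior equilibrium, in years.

T ≈ 13.4 years

Here r = 0.768 and m = 0.287, so r·m = 0.22.
ω = √0.22 = 0.469 per year, hence T = 2π/ω ≈ 13.4 years.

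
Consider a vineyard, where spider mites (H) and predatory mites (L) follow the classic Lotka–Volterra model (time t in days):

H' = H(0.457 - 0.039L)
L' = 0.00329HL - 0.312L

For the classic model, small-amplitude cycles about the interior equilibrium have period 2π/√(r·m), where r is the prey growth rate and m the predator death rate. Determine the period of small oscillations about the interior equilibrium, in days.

Here r = 0.457 and m = 0.312, so r·m = 0.143.
ω = √0.143 = 0.378 per day, hence T = 2π/ω ≈ 16.6 days.

T ≈ 16.6 days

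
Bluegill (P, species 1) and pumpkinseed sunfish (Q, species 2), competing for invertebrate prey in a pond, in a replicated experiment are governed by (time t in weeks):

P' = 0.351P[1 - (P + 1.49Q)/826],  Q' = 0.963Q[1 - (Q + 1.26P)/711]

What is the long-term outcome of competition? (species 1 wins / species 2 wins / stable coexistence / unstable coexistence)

unstable coexistence (outcome depends on initial conditions)

Compare the nullcline intercepts: K1/α12 = 826/1.49 = 554 < K2 = 711; K2/α21 = 711/1.26 = 564 < K1 = 826.
Since both are reversed, neither can invade when rare; the interior point is a saddle.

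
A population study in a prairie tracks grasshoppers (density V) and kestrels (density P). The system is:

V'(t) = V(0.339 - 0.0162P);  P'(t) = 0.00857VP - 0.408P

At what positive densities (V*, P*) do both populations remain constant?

Set dP/dt = 0 with P > 0: 0.00857V - 0.408 = 0, so V* = 0.408/0.00857 = 47.6.
Set dV/dt = 0 with V > 0: 0.339 - 0.0162P = 0, so P* = 0.339/0.0162 = 20.9.

V* ≈ 47.6, P* ≈ 20.9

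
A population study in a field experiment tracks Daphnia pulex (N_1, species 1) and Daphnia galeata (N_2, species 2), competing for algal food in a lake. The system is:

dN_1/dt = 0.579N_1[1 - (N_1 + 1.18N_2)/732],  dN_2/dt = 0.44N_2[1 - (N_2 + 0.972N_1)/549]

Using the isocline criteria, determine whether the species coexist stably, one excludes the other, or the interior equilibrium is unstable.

Compare the nullcline intercepts: K1/α12 = 732/1.18 = 620 > K2 = 549; K2/α21 = 549/0.972 = 565 < K1 = 732.
Since the inequalities point opposite ways, species 1 can invade but species 2 cannot.

species 1 excludes species 2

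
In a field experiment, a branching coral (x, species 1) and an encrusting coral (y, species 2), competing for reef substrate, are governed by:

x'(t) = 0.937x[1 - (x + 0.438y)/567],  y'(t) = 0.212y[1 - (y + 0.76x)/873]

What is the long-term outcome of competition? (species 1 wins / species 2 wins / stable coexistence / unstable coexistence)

stable coexistence

Compare the nullcline intercepts: K1/α12 = 567/0.438 = 1290 > K2 = 873; K2/α21 = 873/0.76 = 1150 > K1 = 567.
Since both inequalities hold, each species can invade when rare, so the interior equilibrium is stable.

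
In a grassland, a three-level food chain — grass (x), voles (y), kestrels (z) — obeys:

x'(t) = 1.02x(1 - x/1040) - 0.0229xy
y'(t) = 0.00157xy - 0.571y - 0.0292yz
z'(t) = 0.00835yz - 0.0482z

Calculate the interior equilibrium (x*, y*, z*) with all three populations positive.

From dz/dt = 0: 0.00835y* = 0.0482, so y* = 5.77.
From dx/dt = 0: 1.02(1 - x*/1040) = 0.0229·5.77, giving x* = 1040·(1 - 0.13) = 905.
From dy/dt = 0: 0.00157·905 - 0.571 = 0.0292z*, so z* = 0.85/0.0292 = 29.1.

x* ≈ 905, y* ≈ 5.77, z* ≈ 29.1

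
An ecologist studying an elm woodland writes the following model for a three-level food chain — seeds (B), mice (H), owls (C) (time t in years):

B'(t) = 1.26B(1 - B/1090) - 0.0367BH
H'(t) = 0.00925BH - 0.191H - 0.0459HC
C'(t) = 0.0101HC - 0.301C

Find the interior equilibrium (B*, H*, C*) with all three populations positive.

From dC/dt = 0: 0.0101H* = 0.301, so H* = 29.8.
From dB/dt = 0: 1.26(1 - B*/1090) = 0.0367·29.8, giving B* = 1090·(1 - 0.868) = 144.
From dH/dt = 0: 0.00925·144 - 0.191 = 0.0459C*, so C* = 1.14/0.0459 = 24.8.

B* ≈ 144, H* ≈ 29.8, C* ≈ 24.8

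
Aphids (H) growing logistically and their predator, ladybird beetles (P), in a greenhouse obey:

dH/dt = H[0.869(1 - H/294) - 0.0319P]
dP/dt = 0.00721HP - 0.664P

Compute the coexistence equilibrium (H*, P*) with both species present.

H* ≈ 92.1, P* ≈ 18.7

From dP/dt = 0 with P > 0: 0.00721H* = 0.664, so H* = 92.1.
Substitute into dH/dt = 0: 0.869(1 - 92.1/294) = 0.0319P*.
The bracket is 0.687, giving P* = 0.597/0.0319 = 18.7.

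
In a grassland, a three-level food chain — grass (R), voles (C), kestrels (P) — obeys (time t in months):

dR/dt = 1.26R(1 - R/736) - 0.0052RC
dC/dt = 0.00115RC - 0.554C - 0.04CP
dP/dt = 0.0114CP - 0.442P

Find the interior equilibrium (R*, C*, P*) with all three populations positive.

From dP/dt = 0: 0.0114C* = 0.442, so C* = 38.8.
From dR/dt = 0: 1.26(1 - R*/736) = 0.0052·38.8, giving R* = 736·(1 - 0.16) = 618.
From dC/dt = 0: 0.00115·618 - 0.554 = 0.04P*, so P* = 0.157/0.04 = 3.92.

R* ≈ 618, C* ≈ 38.8, P* ≈ 3.92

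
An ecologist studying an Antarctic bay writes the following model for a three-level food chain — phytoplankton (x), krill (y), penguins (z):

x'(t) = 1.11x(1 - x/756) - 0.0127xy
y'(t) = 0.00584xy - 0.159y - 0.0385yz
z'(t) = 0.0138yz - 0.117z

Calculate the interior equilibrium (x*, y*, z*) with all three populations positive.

x* ≈ 683, y* ≈ 8.48, z* ≈ 99.4

From dz/dt = 0: 0.0138y* = 0.117, so y* = 8.48.
From dx/dt = 0: 1.11(1 - x*/756) = 0.0127·8.48, giving x* = 756·(1 - 0.097) = 683.
From dy/dt = 0: 0.00584·683 - 0.159 = 0.0385z*, so z* = 3.83/0.0385 = 99.4.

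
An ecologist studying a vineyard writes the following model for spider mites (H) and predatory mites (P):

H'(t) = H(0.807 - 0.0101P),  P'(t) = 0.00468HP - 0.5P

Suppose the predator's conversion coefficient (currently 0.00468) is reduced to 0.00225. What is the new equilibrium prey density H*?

At the interior fixed point, setting dP/dt = 0 with P > 0 fixes H* = (predator death rate)/(HP coefficient) — independent of the other coefficients.
With the change, H* = 0.5/0.00225 = 222; it rises from 107.

H* ≈ 222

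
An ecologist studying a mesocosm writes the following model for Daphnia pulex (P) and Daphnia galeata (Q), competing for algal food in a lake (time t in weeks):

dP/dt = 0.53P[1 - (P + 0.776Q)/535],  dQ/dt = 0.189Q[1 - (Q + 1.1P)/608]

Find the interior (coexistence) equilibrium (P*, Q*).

Setting both brackets to zero gives the nullclines P + 0.776Q = 535 and 1.1P + Q = 608.
Substituting Q = 608 - 1.1P into the first: P(1 - 0.776·1.1) = 535 - 0.776·608.
So P* = 63.2/0.146 = 432, and then Q* = 608 - 1.1·432 = 133.

P* ≈ 432, Q* ≈ 133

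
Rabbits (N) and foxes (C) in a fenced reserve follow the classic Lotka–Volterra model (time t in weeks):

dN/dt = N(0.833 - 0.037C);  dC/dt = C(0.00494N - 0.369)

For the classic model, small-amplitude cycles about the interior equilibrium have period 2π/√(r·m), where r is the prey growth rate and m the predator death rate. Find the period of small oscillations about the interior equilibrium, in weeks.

Here r = 0.833 and m = 0.369, so r·m = 0.307.
ω = √0.307 = 0.554 per week, hence T = 2π/ω ≈ 11.3 weeks.

T ≈ 11.3 weeks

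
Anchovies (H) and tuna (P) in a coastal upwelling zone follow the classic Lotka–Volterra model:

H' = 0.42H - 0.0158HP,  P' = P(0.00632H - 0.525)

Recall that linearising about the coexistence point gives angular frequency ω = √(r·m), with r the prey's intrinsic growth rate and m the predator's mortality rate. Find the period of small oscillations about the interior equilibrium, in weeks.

T ≈ 13.4 weeks

Here r = 0.42 and m = 0.525, so r·m = 0.221.
ω = √0.221 = 0.47 per week, hence T = 2π/ω ≈ 13.4 weeks.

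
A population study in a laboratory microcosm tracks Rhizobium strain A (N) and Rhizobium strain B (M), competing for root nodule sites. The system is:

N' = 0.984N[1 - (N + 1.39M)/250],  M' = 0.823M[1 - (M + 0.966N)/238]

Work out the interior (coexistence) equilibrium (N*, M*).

Setting both brackets to zero gives the nullclines N + 1.39M = 250 and 0.966N + M = 238.
Substituting M = 238 - 0.966N into the first: N(1 - 1.39·0.966) = 250 - 1.39·238.
So N* = -80.8/-0.343 = 236, and then M* = 238 - 0.966·236 = 10.2.

N* ≈ 236, M* ≈ 10.2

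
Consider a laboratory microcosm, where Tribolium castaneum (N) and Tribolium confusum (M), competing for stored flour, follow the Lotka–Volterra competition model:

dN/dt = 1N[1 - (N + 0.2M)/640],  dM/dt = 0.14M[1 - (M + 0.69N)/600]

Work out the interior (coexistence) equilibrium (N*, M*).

N* ≈ 603, M* ≈ 184

Setting both brackets to zero gives the nullclines N + 0.2M = 640 and 0.69N + M = 600.
Substituting M = 600 - 0.69N into the first: N(1 - 0.2·0.69) = 640 - 0.2·600.
So N* = 520/0.862 = 603, and then M* = 600 - 0.69·603 = 184.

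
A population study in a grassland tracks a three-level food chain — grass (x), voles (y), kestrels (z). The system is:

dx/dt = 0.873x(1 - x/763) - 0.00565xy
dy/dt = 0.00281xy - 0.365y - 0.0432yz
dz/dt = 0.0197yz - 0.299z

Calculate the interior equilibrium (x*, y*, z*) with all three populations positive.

From dz/dt = 0: 0.0197y* = 0.299, so y* = 15.2.
From dx/dt = 0: 0.873(1 - x*/763) = 0.00565·15.2, giving x* = 763·(1 - 0.0982) = 688.
From dy/dt = 0: 0.00281·688 - 0.365 = 0.0432z*, so z* = 1.57/0.0432 = 36.3.

x* ≈ 688, y* ≈ 15.2, z* ≈ 36.3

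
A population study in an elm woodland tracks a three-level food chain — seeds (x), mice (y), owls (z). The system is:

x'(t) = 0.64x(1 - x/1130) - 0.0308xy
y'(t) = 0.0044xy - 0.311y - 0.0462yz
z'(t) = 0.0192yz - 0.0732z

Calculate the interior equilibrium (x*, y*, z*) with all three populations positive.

From dz/dt = 0: 0.0192y* = 0.0732, so y* = 3.81.
From dx/dt = 0: 0.64(1 - x*/1130) = 0.0308·3.81, giving x* = 1130·(1 - 0.183) = 923.
From dy/dt = 0: 0.0044·923 - 0.311 = 0.0462z*, so z* = 3.75/0.0462 = 81.1.

x* ≈ 923, y* ≈ 3.81, z* ≈ 81.1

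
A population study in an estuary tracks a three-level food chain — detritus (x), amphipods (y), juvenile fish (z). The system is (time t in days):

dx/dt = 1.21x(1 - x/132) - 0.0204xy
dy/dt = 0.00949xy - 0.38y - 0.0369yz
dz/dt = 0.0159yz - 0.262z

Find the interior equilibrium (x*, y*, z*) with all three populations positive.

x* ≈ 95.3, y* ≈ 16.5, z* ≈ 14.2

From dz/dt = 0: 0.0159y* = 0.262, so y* = 16.5.
From dx/dt = 0: 1.21(1 - x*/132) = 0.0204·16.5, giving x* = 132·(1 - 0.278) = 95.3.
From dy/dt = 0: 0.00949·95.3 - 0.38 = 0.0369z*, so z* = 0.525/0.0369 = 14.2.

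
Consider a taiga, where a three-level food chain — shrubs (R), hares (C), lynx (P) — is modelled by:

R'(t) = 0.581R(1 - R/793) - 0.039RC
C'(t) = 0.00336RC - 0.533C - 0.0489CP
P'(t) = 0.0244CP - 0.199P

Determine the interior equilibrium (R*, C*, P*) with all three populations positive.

R* ≈ 359, C* ≈ 8.16, P* ≈ 13.8

From dP/dt = 0: 0.0244C* = 0.199, so C* = 8.16.
From dR/dt = 0: 0.581(1 - R*/793) = 0.039·8.16, giving R* = 793·(1 - 0.547) = 359.
From dC/dt = 0: 0.00336·359 - 0.533 = 0.0489P*, so P* = 0.673/0.0489 = 13.8.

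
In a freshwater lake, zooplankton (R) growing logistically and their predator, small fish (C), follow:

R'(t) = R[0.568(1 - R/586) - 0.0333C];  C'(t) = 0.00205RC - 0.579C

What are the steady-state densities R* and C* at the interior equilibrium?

From dC/dt = 0 with C > 0: 0.00205R* = 0.579, so R* = 282.
Substitute into dR/dt = 0: 0.568(1 - 282/586) = 0.0333C*.
The bracket is 0.518, giving C* = 0.294/0.0333 = 8.84.

R* ≈ 282, C* ≈ 8.84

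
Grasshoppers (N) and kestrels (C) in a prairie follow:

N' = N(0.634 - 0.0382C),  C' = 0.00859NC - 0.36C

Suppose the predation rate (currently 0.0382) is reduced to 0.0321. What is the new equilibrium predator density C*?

At the interior fixed point, setting dN/dt = 0 with N > 0 fixes C* = (prey growth rate)/(NC coefficient) — independent of the other coefficients.
With the change, C* = 0.634/0.0321 = 19.8; it rises from 16.6.

C* ≈ 19.8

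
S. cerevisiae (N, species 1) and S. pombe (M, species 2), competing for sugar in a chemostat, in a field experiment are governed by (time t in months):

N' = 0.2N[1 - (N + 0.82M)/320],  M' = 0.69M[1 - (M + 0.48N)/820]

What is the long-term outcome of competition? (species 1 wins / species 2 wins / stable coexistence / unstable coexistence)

species 2 excludes species 1

Compare the nullcline intercepts: K1/α12 = 320/0.82 = 390 < K2 = 820; K2/α21 = 820/0.48 = 1710 > K1 = 320.
Since the inequalities point opposite ways, species 2 can invade but species 1 cannot.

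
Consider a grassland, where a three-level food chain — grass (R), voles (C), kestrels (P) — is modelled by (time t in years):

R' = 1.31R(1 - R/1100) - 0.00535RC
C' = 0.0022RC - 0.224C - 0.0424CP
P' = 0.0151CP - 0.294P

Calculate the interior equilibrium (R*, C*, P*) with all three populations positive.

R* ≈ 1010, C* ≈ 19.5, P* ≈ 47.3

From dP/dt = 0: 0.0151C* = 0.294, so C* = 19.5.
From dR/dt = 0: 1.31(1 - R*/1100) = 0.00535·19.5, giving R* = 1100·(1 - 0.0795) = 1010.
From dC/dt = 0: 0.0022·1010 - 0.224 = 0.0424P*, so P* = 2/0.0424 = 47.3.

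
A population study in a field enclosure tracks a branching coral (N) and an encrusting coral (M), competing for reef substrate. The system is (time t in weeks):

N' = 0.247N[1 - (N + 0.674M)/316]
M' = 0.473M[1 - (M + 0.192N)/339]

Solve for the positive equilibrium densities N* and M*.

N* ≈ 101, M* ≈ 320

Setting both brackets to zero gives the nullclines N + 0.674M = 316 and 0.192N + M = 339.
Substituting M = 339 - 0.192N into the first: N(1 - 0.674·0.192) = 316 - 0.674·339.
So N* = 87.5/0.871 = 101, and then M* = 339 - 0.192·101 = 320.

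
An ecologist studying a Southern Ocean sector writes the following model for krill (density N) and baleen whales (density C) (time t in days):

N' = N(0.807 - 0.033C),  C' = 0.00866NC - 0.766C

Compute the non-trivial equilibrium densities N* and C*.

Set dC/dt = 0 with C > 0: 0.00866N - 0.766 = 0, so N* = 0.766/0.00866 = 88.5.
Set dN/dt = 0 with N > 0: 0.807 - 0.033C = 0, so C* = 0.807/0.033 = 24.5.

N* ≈ 88.5, C* ≈ 24.5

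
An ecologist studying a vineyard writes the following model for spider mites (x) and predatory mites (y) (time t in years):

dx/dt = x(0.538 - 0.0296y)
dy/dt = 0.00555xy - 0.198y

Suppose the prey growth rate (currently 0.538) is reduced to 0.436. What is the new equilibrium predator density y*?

At the interior fixed point, setting dx/dt = 0 with x > 0 fixes y* = (prey growth rate)/(xy coefficient) — independent of the other coefficients.
With the change, y* = 0.436/0.0296 = 14.7; it falls from 18.2.

y* ≈ 14.7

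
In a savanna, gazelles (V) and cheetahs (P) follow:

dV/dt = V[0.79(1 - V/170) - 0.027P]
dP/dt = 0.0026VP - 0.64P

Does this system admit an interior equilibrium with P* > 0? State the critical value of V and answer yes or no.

The predator equation gives dP/dt > 0 only when V > 0.64/0.0026 = 246.
Without the predator, V → K = 170. Since 170 < 246, the predator cannot invade.

Threshold V = 246; K < 246, so no, the predator goes extinct.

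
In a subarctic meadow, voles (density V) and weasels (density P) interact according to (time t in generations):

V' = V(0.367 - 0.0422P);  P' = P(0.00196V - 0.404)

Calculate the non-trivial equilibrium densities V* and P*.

V* ≈ 206, P* ≈ 8.7

Set dP/dt = 0 with P > 0: 0.00196V - 0.404 = 0, so V* = 0.404/0.00196 = 206.
Set dV/dt = 0 with V > 0: 0.367 - 0.0422P = 0, so P* = 0.367/0.0422 = 8.7.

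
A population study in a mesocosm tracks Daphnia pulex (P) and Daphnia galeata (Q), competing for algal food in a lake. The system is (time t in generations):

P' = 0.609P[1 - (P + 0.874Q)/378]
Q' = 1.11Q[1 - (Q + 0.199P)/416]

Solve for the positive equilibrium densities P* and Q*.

P* ≈ 17.5, Q* ≈ 413

Setting both brackets to zero gives the nullclines P + 0.874Q = 378 and 0.199P + Q = 416.
Substituting Q = 416 - 0.199P into the first: P(1 - 0.874·0.199) = 378 - 0.874·416.
So P* = 14.4/0.826 = 17.5, and then Q* = 416 - 0.199·17.5 = 413.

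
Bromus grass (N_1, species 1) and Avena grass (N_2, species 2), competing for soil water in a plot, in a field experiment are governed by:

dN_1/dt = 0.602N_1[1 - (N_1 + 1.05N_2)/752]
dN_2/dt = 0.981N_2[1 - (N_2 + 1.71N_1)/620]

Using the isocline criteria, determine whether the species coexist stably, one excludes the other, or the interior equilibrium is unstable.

species 1 excludes species 2

Compare the nullcline intercepts: K1/α12 = 752/1.05 = 716 > K2 = 620; K2/α21 = 620/1.71 = 363 < K1 = 752.
Since the inequalities point opposite ways, species 1 can invade but species 2 cannot.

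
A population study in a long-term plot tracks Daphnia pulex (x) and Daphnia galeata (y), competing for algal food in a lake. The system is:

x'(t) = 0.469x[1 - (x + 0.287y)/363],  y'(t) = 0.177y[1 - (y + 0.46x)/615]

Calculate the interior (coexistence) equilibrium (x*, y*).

x* ≈ 215, y* ≈ 516

Setting both brackets to zero gives the nullclines x + 0.287y = 363 and 0.46x + y = 615.
Substituting y = 615 - 0.46x into the first: x(1 - 0.287·0.46) = 363 - 0.287·615.
So x* = 186/0.868 = 215, and then y* = 615 - 0.46·215 = 516.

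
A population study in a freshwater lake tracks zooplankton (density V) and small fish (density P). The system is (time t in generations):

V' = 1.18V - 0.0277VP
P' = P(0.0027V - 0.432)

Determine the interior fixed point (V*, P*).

Set dP/dt = 0 with P > 0: 0.0027V - 0.432 = 0, so V* = 0.432/0.0027 = 160.
Set dV/dt = 0 with V > 0: 1.18 - 0.0277P = 0, so P* = 1.18/0.0277 = 42.6.

V* ≈ 160, P* ≈ 42.6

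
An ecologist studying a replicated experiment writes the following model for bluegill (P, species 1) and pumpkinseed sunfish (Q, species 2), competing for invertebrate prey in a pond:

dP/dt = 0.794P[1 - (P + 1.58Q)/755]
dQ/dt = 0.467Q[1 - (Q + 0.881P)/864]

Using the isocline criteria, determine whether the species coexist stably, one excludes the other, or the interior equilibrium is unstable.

Compare the nullcline intercepts: K1/α12 = 755/1.58 = 478 < K2 = 864; K2/α21 = 864/0.881 = 981 > K1 = 755.
Since the inequalities point opposite ways, species 2 can invade but species 1 cannot.

species 2 excludes species 1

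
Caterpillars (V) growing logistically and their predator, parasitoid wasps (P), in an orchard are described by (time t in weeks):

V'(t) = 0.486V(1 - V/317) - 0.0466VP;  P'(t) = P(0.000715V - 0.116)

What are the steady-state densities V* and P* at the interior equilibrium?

From dP/dt = 0 with P > 0: 0.000715V* = 0.116, so V* = 162.
Substitute into dV/dt = 0: 0.486(1 - 162/317) = 0.0466P*.
The bracket is 0.488, giving P* = 0.237/0.0466 = 5.09.

V* ≈ 162, P* ≈ 5.09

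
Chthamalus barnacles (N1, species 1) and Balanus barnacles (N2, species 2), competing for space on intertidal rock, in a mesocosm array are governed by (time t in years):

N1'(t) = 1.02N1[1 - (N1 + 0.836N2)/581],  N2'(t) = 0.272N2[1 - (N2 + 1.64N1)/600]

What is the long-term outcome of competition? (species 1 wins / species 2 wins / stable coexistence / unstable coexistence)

species 1 excludes species 2

Compare the nullcline intercepts: K1/α12 = 581/0.836 = 695 > K2 = 600; K2/α21 = 600/1.64 = 366 < K1 = 581.
Since the inequalities point opposite ways, species 1 can invade but species 2 cannot.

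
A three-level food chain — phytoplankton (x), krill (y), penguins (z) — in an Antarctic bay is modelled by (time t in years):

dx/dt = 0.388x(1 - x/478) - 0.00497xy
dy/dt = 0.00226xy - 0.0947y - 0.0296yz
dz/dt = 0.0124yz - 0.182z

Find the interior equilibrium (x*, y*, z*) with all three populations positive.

x* ≈ 388, y* ≈ 14.7, z* ≈ 26.4

From dz/dt = 0: 0.0124y* = 0.182, so y* = 14.7.
From dx/dt = 0: 0.388(1 - x*/478) = 0.00497·14.7, giving x* = 478·(1 - 0.188) = 388.
From dy/dt = 0: 0.00226·388 - 0.0947 = 0.0296z*, so z* = 0.782/0.0296 = 26.4.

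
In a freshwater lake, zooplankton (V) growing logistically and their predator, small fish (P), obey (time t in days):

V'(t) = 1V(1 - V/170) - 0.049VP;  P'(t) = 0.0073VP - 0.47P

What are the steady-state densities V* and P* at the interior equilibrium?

From dP/dt = 0 with P > 0: 0.0073V* = 0.47, so V* = 64.4.
Substitute into dV/dt = 0: 1(1 - 64.4/170) = 0.049P*.
The bracket is 0.621, giving P* = 0.621/0.049 = 12.7.

V* ≈ 64.4, P* ≈ 12.7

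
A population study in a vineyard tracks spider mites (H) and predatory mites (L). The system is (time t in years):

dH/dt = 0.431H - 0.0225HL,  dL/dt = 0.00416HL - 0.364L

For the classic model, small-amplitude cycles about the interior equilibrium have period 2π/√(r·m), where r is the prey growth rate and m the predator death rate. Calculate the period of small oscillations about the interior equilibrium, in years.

Here r = 0.431 and m = 0.364, so r·m = 0.157.
ω = √0.157 = 0.396 per year, hence T = 2π/ω ≈ 15.9 years.

T ≈ 15.9 years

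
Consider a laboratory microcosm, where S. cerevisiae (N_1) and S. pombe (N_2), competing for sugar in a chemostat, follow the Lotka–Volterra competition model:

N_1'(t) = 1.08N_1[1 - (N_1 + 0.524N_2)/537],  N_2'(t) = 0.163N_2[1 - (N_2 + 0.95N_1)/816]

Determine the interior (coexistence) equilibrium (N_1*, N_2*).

Setting both brackets to zero gives the nullclines N_1 + 0.524N_2 = 537 and 0.95N_1 + N_2 = 816.
Substituting N_2 = 816 - 0.95N_1 into the first: N_1(1 - 0.524·0.95) = 537 - 0.524·816.
So N_1* = 109/0.502 = 218, and then N_2* = 816 - 0.95·218 = 609.

N_1* ≈ 218, N_2* ≈ 609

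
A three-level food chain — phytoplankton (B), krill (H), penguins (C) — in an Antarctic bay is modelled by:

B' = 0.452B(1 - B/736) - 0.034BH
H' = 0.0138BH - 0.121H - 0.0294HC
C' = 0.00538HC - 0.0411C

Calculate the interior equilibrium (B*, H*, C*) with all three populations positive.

B* ≈ 313, H* ≈ 7.64, C* ≈ 143

From dC/dt = 0: 0.00538H* = 0.0411, so H* = 7.64.
From dB/dt = 0: 0.452(1 - B*/736) = 0.034·7.64, giving B* = 736·(1 - 0.575) = 313.
From dH/dt = 0: 0.0138·313 - 0.121 = 0.0294C*, so C* = 4.2/0.0294 = 143.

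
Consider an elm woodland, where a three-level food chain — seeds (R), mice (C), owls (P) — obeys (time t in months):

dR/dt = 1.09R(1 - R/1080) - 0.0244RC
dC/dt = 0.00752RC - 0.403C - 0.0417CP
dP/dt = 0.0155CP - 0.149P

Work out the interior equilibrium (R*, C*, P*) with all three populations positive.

R* ≈ 848, C* ≈ 9.61, P* ≈ 143

From dP/dt = 0: 0.0155C* = 0.149, so C* = 9.61.
From dR/dt = 0: 1.09(1 - R*/1080) = 0.0244·9.61, giving R* = 1080·(1 - 0.215) = 848.
From dC/dt = 0: 0.00752·848 - 0.403 = 0.0417P*, so P* = 5.97/0.0417 = 143.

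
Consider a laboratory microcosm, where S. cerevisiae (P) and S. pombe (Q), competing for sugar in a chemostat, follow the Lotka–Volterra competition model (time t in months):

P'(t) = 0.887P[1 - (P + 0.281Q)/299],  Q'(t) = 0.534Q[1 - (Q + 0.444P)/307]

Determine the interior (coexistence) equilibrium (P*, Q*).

P* ≈ 243, Q* ≈ 199

Setting both brackets to zero gives the nullclines P + 0.281Q = 299 and 0.444P + Q = 307.
Substituting Q = 307 - 0.444P into the first: P(1 - 0.281·0.444) = 299 - 0.281·307.
So P* = 213/0.875 = 243, and then Q* = 307 - 0.444·243 = 199.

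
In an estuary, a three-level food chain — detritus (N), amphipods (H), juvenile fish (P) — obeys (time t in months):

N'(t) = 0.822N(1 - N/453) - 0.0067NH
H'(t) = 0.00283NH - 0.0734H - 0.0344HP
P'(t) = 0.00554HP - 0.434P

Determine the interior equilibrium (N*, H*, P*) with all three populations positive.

From dP/dt = 0: 0.00554H* = 0.434, so H* = 78.3.
From dN/dt = 0: 0.822(1 - N*/453) = 0.0067·78.3, giving N* = 453·(1 - 0.639) = 164.
From dH/dt = 0: 0.00283·164 - 0.0734 = 0.0344P*, so P* = 0.39/0.0344 = 11.3.

N* ≈ 164, H* ≈ 78.3, P* ≈ 11.3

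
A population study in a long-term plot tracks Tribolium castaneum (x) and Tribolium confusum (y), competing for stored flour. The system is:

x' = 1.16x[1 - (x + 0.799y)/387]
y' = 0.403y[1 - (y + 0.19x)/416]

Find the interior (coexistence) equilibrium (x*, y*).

Setting both brackets to zero gives the nullclines x + 0.799y = 387 and 0.19x + y = 416.
Substituting y = 416 - 0.19x into the first: x(1 - 0.799·0.19) = 387 - 0.799·416.
So x* = 54.6/0.848 = 64.4, and then y* = 416 - 0.19·64.4 = 404.

x* ≈ 64.4, y* ≈ 404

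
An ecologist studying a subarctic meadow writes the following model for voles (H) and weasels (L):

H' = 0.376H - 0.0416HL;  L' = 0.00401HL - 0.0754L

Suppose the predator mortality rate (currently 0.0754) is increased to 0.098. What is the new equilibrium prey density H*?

H* ≈ 24.4

At the interior fixed point, setting dL/dt = 0 with L > 0 fixes H* = (predator death rate)/(HL coefficient) — independent of the other coefficients.
With the change, H* = 0.098/0.00401 = 24.4; it rises from 18.8.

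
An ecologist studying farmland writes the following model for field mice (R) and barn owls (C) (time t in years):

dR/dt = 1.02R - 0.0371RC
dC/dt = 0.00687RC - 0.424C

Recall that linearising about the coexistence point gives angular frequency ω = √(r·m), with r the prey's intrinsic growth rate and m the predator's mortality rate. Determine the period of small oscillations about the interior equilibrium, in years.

Here r = 1.02 and m = 0.424, so r·m = 0.432.
ω = √0.432 = 0.658 per year, hence T = 2π/ω ≈ 9.55 years.

T ≈ 9.55 years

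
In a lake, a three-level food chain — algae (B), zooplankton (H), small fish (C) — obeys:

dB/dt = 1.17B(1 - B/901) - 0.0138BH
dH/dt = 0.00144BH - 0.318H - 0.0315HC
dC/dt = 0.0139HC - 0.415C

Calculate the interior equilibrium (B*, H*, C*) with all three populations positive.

From dC/dt = 0: 0.0139H* = 0.415, so H* = 29.9.
From dB/dt = 0: 1.17(1 - B*/901) = 0.0138·29.9, giving B* = 901·(1 - 0.352) = 584.
From dH/dt = 0: 0.00144·584 - 0.318 = 0.0315C*, so C* = 0.523/0.0315 = 16.6.

B* ≈ 584, H* ≈ 29.9, C* ≈ 16.6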